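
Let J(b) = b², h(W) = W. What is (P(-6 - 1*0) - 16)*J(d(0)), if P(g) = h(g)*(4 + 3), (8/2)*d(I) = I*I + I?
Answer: 0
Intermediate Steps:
d(I) = I/4 + I²/4 (d(I) = (I*I + I)/4 = (I² + I)/4 = (I + I²)/4 = I/4 + I²/4)
P(g) = 7*g (P(g) = g*(4 + 3) = g*7 = 7*g)
(P(-6 - 1*0) - 16)*J(d(0)) = (7*(-6 - 1*0) - 16)*((¼)*0*(1 + 0))² = (7*(-6 + 0) - 16)*((¼)*0*1)² = (7*(-6) - 16)*0² = (-42 - 16)*0 = -58*0 = 0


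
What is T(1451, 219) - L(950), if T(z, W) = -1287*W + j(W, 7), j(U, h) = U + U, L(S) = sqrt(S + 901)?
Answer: -281415 - sqrt(1851) ≈ -2.8146e+5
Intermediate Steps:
L(S) = sqrt(901 + S)
j(U, h) = 2*U
T(z, W) = -1285*W (T(z, W) = -1287*W + 2*W = -1285*W)
T(1451, 219) - L(950) = -1285*219 - sqrt(901 + 950) = -281415 - sqrt(1851)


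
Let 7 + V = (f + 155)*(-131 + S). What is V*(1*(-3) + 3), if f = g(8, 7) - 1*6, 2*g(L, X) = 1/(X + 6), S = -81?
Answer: 0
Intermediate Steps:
g(L, X) = 1/(2*(6 + X)) (g(L, X) = 1/(2*(X + 6)) = 1/(2*(6 + X)))
f = -155/26 (f = 1/(2*(6 + 7)) - 1*6 = (½)/13 - 6 = (½)*(1/13) - 6 = 1/26 - 6 = -155/26 ≈ -5.9615)
V = -410841/13 (V = -7 + (-155/26 + 155)*(-131 - 81) = -7 + (3875/26)*(-212) = -7 - 410750/13 = -410841/13 ≈ -31603.)
V*(1*(-3) + 3) = -410841*(1*(-3) + 3)/13 = -410841*(-3 + 3)/13 = -410841/13*0 = 0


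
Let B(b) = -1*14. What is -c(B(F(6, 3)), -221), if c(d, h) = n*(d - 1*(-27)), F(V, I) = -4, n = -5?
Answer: 65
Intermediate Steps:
B(b) = -14
c(d, h) = -135 - 5*d (c(d, h) = -5*(d - 1*(-27)) = -5*(d + 27) = -5*(27 + d) = -135 - 5*d)
-c(B(F(6, 3)), -221) = -(-135 - 5*(-14)) = -(-135 + 70) = -1*(-65) = 65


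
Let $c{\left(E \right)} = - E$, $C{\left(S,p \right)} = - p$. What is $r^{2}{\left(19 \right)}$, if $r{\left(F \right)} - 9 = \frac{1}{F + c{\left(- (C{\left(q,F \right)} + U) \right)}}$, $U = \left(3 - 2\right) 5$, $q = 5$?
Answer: $\frac{2116}{25} \approx 84.64$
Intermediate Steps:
$U = 5$ ($U = 1 \cdot 5 = 5$)
$r{\left(F \right)} = \frac{46}{5}$ ($r{\left(F \right)} = 9 + \frac{1}{F - - (- F + 5)} = 9 + \frac{1}{F - - (5 - F)} = 9 + \frac{1}{F - \left(-5 + F\right)} = 9 + \frac{1}{5} = \frac{46}{5}$)
$r^{2}{\left(19 \right)} = \left(\frac{46}{5}\right)^{2} = \frac{2116}{25}$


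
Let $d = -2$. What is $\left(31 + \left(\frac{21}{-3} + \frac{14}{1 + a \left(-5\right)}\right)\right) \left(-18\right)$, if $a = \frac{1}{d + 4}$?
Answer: $-264$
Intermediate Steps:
$a = \frac{1}{2}$ ($a = \frac{1}{-2 + 4} = \frac{1}{2} \approx 0.5$)
$\left(31 + \left(\frac{21}{-3} + \frac{14}{1 + a \left(-5\right)}\right)\right) \left(-18\right) = \left(31 + \left(\frac{21}{-3} + \frac{14}{1 + \frac{1}{2} \left(-5\right)}\right)\right) \left(-18\right) = \left(31 + \left(21 \left(- \frac{1}{3}\right) + \frac{14}{1 - \frac{5}{2}}\right)\right) \left(-18\right) = \left(31 + \left(-7 + \frac{14}{- \frac{3}{2}}\right)\right) \left(-18\right) = \left(31 + \left(-7 + 14 \left(- \frac{2}{3}\right)\right)\right) \left(-18\right) = \left(31 - \frac{49}{3}\right) \left(-18\right) = \frac{44}{3} \left(-18\right) = -264$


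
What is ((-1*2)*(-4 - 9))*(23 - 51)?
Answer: -728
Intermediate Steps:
((-1*2)*(-4 - 9))*(23 - 51) = -2*(-13)*(-28) = 26*(-28) = -728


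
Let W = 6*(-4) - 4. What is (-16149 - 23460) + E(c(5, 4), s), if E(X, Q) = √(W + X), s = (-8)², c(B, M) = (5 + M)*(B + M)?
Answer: -39609 + √53 ≈ -39602.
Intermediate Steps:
W = -28 (W = -24 - 4 = -28)
s = 64
E(X, Q) = √(-28 + X)
(-16149 - 23460) + E(c(5, 4), s) = (-16149 - 23460) + √(-28 + (4² + 5*5 + 5*4 + 5*4)) = -39609 + √(-28 + (16 + 25 + 20 + 20)) = -39609 + √(-28 + 81) = -39609 + √53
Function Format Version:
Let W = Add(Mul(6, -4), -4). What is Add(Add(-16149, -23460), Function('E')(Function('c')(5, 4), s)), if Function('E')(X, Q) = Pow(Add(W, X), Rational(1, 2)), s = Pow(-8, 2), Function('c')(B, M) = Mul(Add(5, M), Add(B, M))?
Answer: Add(-39609, Pow(53, Rational(1, 2))) ≈ -39602.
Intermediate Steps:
W = -28 (W = Add(-24, -4) = -28)
s = 64
Function('E')(X, Q) = Pow(Add(-28, X), Rational(1, 2))
Add(Add(-16149, -23460), Function('E')(Function('c')(5, 4), s)) = Add(Add(-16149, -23460), Pow(Add(-28, Add(Pow(4, 2), Mul(5, 5), Mul(5, 4), Mul(5, 4))), Rational(1, 2))) = Add(-39609, Pow(Add(-28, Add(16, 25, 20, 20)), Rational(1, 2))) = Add(-39609, Pow(Add(-28, 81), Rational(1, 2))) = Add(-39609, Pow(53, Rational(1, 2)))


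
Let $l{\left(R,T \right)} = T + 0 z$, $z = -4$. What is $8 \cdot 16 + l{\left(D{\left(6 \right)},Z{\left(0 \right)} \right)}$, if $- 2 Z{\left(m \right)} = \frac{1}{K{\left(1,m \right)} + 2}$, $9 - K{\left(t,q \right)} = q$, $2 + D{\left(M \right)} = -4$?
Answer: $\frac{2815}{22} \approx 127.95$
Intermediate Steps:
$D{\left(M \right)} = -6$ ($D{\left(M \right)} = -2 - 4 = -6$)
$K{\left(t,q \right)} = 9 - q$
$Z{\left(m \right)} = - \frac{1}{2 \left(11 - m\right)}$ ($Z{\left(m \right)} = - \frac{1}{2 \left(\left(9 - m\right) + 2\right)} = - \frac{1}{2 \left(11 - m\right)}$)
$l{\left(R,T \right)} = T$ ($l{\left(R,T \right)} = T + 0 \left(-4\right) = T + 0 = T$)
$8 \cdot 16 + l{\left(D{\left(6 \right)},Z{\left(0 \right)} \right)} = 8 \cdot 16 + \frac{1}{2 \left(-11 + 0\right)} = 128 + \frac{1}{2 \left(-11\right)} = 128 + \frac{1}{2} \left(- \frac{1}{11}\right) = 128 - \frac{1}{22} = \frac{2815}{22}$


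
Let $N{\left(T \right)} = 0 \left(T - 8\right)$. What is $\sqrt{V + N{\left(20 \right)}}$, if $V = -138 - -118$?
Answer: $2 i \sqrt{5} \approx 4.4721 i$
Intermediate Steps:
$N{\left(T \right)} = 0$ ($N{\left(T \right)} = 0 \left(-8 + T\right) = 0$)
$V = -20$ ($V = -138 + 118 = -20$)
$\sqrt{V + N{\left(20 \right)}} = \sqrt{-20 + 0} = \sqrt{-20} = 2 i \sqrt{5}$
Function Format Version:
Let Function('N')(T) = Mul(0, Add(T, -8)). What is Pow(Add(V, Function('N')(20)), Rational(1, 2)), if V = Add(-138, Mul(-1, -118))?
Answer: Mul(2, I, Pow(5, Rational(1, 2))) ≈ Mul(4.4721, I)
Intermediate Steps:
Function('N')(T) = 0 (Function('N')(T) = Mul(0, Add(-8, T)) = 0)
V = -20 (V = Add(-138, 118) = -20)
Pow(Add(V, Function('N')(20)), Rational(1, 2)) = Pow(Add(-20, 0), Rational(1, 2)) = Pow(-20, Rational(1, 2)) = Mul(2, I, Pow(5, Rational(1, 2)))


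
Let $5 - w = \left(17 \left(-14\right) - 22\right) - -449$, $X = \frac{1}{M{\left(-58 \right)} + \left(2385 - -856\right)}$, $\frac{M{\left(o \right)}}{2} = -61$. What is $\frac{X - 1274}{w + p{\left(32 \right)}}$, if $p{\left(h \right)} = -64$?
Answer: $\frac{3973605}{773512} \approx 5.1371$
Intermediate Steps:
$M{\left(o \right)} = -122$ ($M{\left(o \right)} = 2 \left(-61\right) = -122$)
$X = \frac{1}{3119}$ ($X = \frac{1}{-122 + \left(2385 - -856\right)} = \frac{1}{-122 + \left(2385 + 856\right)} = \frac{1}{-122 + 3241} = \frac{1}{3119} \approx 0.00032062$)
$w = -184$ ($w = 5 - \left(\left(17 \left(-14\right) - 22\right) - -449\right) = 5 - \left(\left(-238 - 22\right) + 449\right) = 5 - \left(-260 + 449\right) = 5 - 189 = -184$)
$\frac{X - 1274}{w + p{\left(32 \right)}} = \frac{\frac{1}{3119} - 1274}{-184 - 64} = - \frac{3973605}{3119 \left(-248\right)} = \left(- \frac{3973605}{3119}\right) \left(- \frac{1}{248}\right) = \frac{3973605}{773512}$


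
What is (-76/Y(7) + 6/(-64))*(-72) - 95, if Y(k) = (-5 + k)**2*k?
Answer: 3001/28 ≈ 107.18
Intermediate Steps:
Y(k) = k*(-5 + k)**2
(-76/Y(7) + 6/(-64))*(-72) - 95 = (-76*1/(7*(-5 + 7)**2) + 6/(-64))*(-72) - 95 = (-76/(7*2**2) + 6*(-1/64))*(-72) - 95 = (-76/(7*4) - 3/32)*(-72) - 95 = (-76/28 - 3/32)*(-72) - 95 = (-76*1/28 - 3/32)*(-72) - 95 = (-19/7 - 3/32)*(-72) - 95 = -629/224*(-72) - 95 = 5661/28 - 95 = 3001/28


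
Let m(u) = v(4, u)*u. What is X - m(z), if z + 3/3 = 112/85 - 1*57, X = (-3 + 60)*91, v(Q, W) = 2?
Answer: 450531/85 ≈ 5300.4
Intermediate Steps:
X = 5187 (X = 57*91 = 5187)
z = -4818/85 (z = -1 + (112/85 - 1*57) = -1 + (112*(1/85) - 57) = -1 + (112/85 - 57) = -1 - 4733/85 = -4818/85 ≈ -56.682)
m(u) = 2*u
X - m(z) = 5187 - 2*(-4818)/85 = 5187 - 1*(-9636/85) = 5187 + 9636/85 = 450531/85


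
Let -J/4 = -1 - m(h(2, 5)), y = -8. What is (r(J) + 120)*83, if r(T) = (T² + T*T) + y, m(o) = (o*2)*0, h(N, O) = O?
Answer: 11952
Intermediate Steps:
m(o) = 0 (m(o) = (2*o)*0 = 0)
J = 4 (J = -4*(-1 - 1*0) = -4*(-1 + 0) = -4*(-1) = 4)
r(T) = -8 + 2*T² (r(T) = (T² + T*T) - 8 = (T² + T²) - 8 = 2*T² - 8 = -8 + 2*T²)
(r(J) + 120)*83 = ((-8 + 2*4²) + 120)*83 = ((-8 + 2*16) + 120)*83 = ((-8 + 32) + 120)*83 = (24 + 120)*83 = 144*83 = 11952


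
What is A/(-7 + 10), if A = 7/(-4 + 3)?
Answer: -7/3 ≈ -2.3333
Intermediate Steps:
A = -7 (A = 7/(-1) = 7*(-1) = -7)
A/(-7 + 10) = -7/(-7 + 10) = -7/3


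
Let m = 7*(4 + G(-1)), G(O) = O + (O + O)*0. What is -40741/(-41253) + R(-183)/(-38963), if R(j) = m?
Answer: 1586525270/1607340639 ≈ 0.98705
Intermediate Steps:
G(O) = O (G(O) = O + (2*O)*0 = O + 0 = O)
m = 21 (m = 7*(4 - 1) = 7*3 = 21)
R(j) = 21
-40741/(-41253) + R(-183)/(-38963) = -40741/(-41253) + 21/(-38963) = -40741*(-1/41253) + 21*(-1/38963) = 40741/41253 - 21/38963 = 1586525270/1607340639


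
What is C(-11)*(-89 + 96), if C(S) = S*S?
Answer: 847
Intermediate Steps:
C(S) = S²
C(-11)*(-89 + 96) = (-11)²*(-89 + 96) = 121*7 = 847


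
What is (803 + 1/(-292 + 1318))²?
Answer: 678776606641/1052676 ≈ 6.4481e+5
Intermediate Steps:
(803 + 1/(-292 + 1318))² = (803 + 1/1026)² = (823879/1026)² = 678776606641/1052676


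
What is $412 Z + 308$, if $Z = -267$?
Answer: $-109696$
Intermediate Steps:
$412 Z + 308 = 412 \left(-267\right) + 308 = -110004 + 308 = -109696$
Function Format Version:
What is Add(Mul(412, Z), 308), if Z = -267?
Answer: -109696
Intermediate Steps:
Add(Mul(412, Z), 308) = Add(Mul(412, -267), 308) = Add(-110004, 308) = -109696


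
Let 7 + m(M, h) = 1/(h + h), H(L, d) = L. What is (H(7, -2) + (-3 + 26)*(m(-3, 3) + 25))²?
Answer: 6497401/36 ≈ 1.8048e+5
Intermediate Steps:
m(M, h) = -7 + 1/(2*h) (m(M, h) = -7 + 1/(h + h) = -7 + 1/(2*h))
(H(7, -2) + (-3 + 26)*(m(-3, 3) + 25))² = (7 + (-3 + 26)*((-7 + (½)/3) + 25))² = (7 + 23*((-7 + (½)*(⅓)) + 25))² = (7 + 23*((-7 + ⅙) + 25))² = (7 + 23*(-41/6 + 25))² = (7 + 23*(109/6))² = (7 + 2507/6)² = (2549/6)² = 6497401/36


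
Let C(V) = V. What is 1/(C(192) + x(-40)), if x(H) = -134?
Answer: 1/58 ≈ 0.017241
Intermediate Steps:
1/(C(192) + x(-40)) = 1/(192 - 134) = 1/58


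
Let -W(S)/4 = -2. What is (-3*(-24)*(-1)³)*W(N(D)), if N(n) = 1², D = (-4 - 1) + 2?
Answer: -576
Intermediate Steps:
D = -3 (D = -5 + 2 = -3)
N(n) = 1
W(S) = 8 (W(S) = -4*(-2) = 8)
(-3*(-24)*(-1)³)*W(N(D)) = (-3*(-24)*(-1)³)*8 = (72*(-1))*8 = -72*8 = -576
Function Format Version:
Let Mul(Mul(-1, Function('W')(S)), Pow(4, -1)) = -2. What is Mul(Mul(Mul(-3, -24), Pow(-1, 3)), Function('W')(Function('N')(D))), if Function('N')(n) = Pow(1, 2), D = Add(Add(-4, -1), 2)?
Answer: -576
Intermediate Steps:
D = -3 (D = Add(-5, 2) = -3)
Function('N')(n) = 1
Function('W')(S) = 8 (Function('W')(S) = Mul(-4, -2) = 8)
Mul(Mul(Mul(-3, -24), Pow(-1, 3)), Function('W')(Function('N')(D))) = Mul(Mul(Mul(-3, -24), Pow(-1, 3)), 8) = Mul(Mul(72, -1), 8) = Mul(-72, 8) = -576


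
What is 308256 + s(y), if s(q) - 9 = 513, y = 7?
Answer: 308778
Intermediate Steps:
s(q) = 522 (s(q) = 9 + 513 = 522)
308256 + s(y) = 308256 + 522 = 308778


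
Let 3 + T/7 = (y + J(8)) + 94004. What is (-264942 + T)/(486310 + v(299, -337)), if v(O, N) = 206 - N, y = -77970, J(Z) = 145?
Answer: -151710/486853 ≈ -0.31161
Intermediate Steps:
T = 113232 (T = -21 + 7*((-77970 + 145) + 94004) = -21 + 7*(-77825 + 94004) = -21 + 7*16179 = -21 + 113253 = 113232)
(-264942 + T)/(486310 + v(299, -337)) = (-264942 + 113232)/(486310 + (206 - 1*(-337))) = -151710/(486310 + (206 + 337)) = -151710/(486310 + 543) = -151710/486853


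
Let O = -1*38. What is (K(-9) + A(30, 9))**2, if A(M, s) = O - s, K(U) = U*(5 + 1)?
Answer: 10201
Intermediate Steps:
K(U) = 6*U (K(U) = U*6 = 6*U)
O = -38
A(M, s) = -38 - s
(K(-9) + A(30, 9))**2 = (6*(-9) + (-38 - 1*9))**2 = (-54 + (-38 - 9))**2 = (-54 - 47)**2 = (-101)**2 = 10201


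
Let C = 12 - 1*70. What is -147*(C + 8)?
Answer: 7350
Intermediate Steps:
C = -58 (C = 12 - 70 = -58)
-147*(C + 8) = -147*(-58 + 8) = -147*(-50) = 7350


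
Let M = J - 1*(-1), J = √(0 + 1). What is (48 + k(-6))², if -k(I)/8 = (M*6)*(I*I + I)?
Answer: 8020224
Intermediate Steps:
J = 1 (J = √1 = 1)
M = 2 (M = 1 - 1*(-1) = 1 + 1 = 2)
k(I) = -96*I - 96*I² (k(I) = -8*2*6*(I*I + I) = -96*(I² + I) = -96*(I + I²) = -8*(12*I + 12*I²) = -96*I - 96*I²)
(48 + k(-6))² = (48 - 96*(-6)*(1 - 6))² = (48 - 96*(-6)*(-5))² = (48 - 2880)² = (-2832)² = 8020224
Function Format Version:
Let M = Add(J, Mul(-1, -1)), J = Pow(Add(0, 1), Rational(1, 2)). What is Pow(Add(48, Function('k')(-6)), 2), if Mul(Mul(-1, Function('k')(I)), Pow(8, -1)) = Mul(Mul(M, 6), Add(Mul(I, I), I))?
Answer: 8020224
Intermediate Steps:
J = 1 (J = Pow(1, Rational(1, 2)) = 1)
M = 2 (M = Add(1, Mul(-1, -1)) = Add(1, 1) = 2)
Function('k')(I) = Add(Mul(-96, I), Mul(-96, Pow(I, 2))) (Function('k')(I) = Mul(-8, Mul(Mul(2, 6), Add(Mul(I, I), I))) = Mul(-8, Mul(12, Add(Pow(I, 2), I))) = Mul(-8, Mul(12, Add(I, Pow(I, 2)))) = Mul(-8, Add(Mul(12, I), Mul(12, Pow(I, 2)))) = Add(Mul(-96, I), Mul(-96, Pow(I, 2))))
Pow(Add(48, Function('k')(-6)), 2) = Pow(Add(48, Mul(-96, -6, Add(1, -6))), 2) = Pow(Add(48, Mul(-96, -6, -5)), 2) = Pow(Add(48, -2880), 2) = Pow(-2832, 2) = 8020224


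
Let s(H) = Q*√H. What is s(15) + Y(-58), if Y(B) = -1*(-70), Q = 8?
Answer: 70 + 8*√15 ≈ 100.98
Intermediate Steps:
Y(B) = 70
s(H) = 8*√H
s(15) + Y(-58) = 8*√15 + 70 = 70 + 8*√15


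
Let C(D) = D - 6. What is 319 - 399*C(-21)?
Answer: 11092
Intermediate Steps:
C(D) = -6 + D
319 - 399*C(-21) = 319 - 399*(-6 - 21) = 319 - 399*(-27) = 319 + 10773 = 11092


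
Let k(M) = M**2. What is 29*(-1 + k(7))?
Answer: 1392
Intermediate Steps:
29*(-1 + k(7)) = 29*(-1 + 7**2) = 29*(-1 + 49) = 29*48 = 1392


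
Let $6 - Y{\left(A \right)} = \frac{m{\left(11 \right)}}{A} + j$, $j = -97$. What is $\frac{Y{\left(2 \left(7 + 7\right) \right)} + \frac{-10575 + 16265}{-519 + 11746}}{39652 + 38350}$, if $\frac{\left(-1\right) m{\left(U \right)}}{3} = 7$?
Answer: $\frac{4681965}{3502913816} \approx 0.0013366$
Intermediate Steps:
$m{\left(U \right)} = -21$ ($m{\left(U \right)} = \left(-3\right) 7 = -21$)
$Y{\left(A \right)} = 103 + \frac{21}{A}$ ($Y{\left(A \right)} = 6 - \left(- \frac{21}{A} - 97\right) = 6 - \left(-97 - \frac{21}{A}\right) = 6 + \left(97 + \frac{21}{A}\right) = 103 + \frac{21}{A}$)
$\frac{Y{\left(2 \left(7 + 7\right) \right)} + \frac{-10575 + 16265}{-519 + 11746}}{39652 + 38350} = \frac{\left(103 + \frac{21}{2 \left(7 + 7\right)}\right) + \frac{-10575 + 16265}{-519 + 11746}}{39652 + 38350} = \frac{\left(103 + \frac{21}{2 \cdot 14}\right) + \frac{5690}{11227}}{78002} = \left(\left(103 + \frac{21}{28}\right) + 5690 \cdot \frac{1}{11227}\right) \frac{1}{78002} = \left(\left(103 + 21 \cdot \frac{1}{28}\right) + \frac{5690}{11227}\right) \frac{1}{78002} = \left(\left(103 + \frac{3}{4}\right) + \frac{5690}{11227}\right) \frac{1}{78002} = \left(\frac{415}{4} + \frac{5690}{11227}\right) \frac{1}{78002} = \frac{4681965}{44908} \cdot \frac{1}{78002} = \frac{4681965}{3502913816}$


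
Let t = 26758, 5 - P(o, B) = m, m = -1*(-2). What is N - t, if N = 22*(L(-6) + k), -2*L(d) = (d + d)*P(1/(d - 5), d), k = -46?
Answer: -27374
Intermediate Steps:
m = 2
P(o, B) = 3 (P(o, B) = 5 - 1*2 = 5 - 2 = 3)
L(d) = -3*d (L(d) = -(d + d)*3/2 = -2*d*3/2 = -3*d)
N = -616 (N = 22*(-3*(-6) - 46) = 22*(18 - 46) = 22*(-28) = -616)
N - t = -616 - 1*26758 = -616 - 26758 = -27374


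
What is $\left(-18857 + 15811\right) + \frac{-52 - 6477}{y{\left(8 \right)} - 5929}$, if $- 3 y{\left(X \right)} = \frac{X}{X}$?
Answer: $- \frac{54162661}{17788} \approx -3044.9$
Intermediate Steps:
$y{\left(X \right)} = - \frac{1}{3}$ ($y{\left(X \right)} = - \frac{X \frac{1}{X}}{3} = \left(- \frac{1}{3}\right) 1 = - \frac{1}{3}$)
$\left(-18857 + 15811\right) + \frac{-52 - 6477}{y{\left(8 \right)} - 5929} = \left(-18857 + 15811\right) + \frac{-52 - 6477}{- \frac{1}{3} - 5929} = -3046 - \frac{6529}{- \frac{17788}{3}} = -3046 - - \frac{19587}{17788} = -3046 + \frac{19587}{17788} = - \frac{54162661}{17788}$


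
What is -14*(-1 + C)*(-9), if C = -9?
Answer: -1260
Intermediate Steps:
-14*(-1 + C)*(-9) = -14*(-1 - 9)*(-9) = -14*(-10)*(-9) = 140*(-9) = -1260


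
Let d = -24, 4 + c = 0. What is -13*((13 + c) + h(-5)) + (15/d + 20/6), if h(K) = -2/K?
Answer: -14339/120 ≈ -119.49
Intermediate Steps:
c = -4 (c = -4 + 0 = -4)
-13*((13 + c) + h(-5)) + (15/d + 20/6) = -13*((13 - 4) - 2/(-5)) + (15/(-24) + 20/6) = -13*(9 - 2*(-⅕)) + (15*(-1/24) + 20*(⅙)) = -13*(9 + ⅖) + (-5/8 + 10/3) = -13*47/5 + 65/24 = -611/5 + 65/24 = -14339/120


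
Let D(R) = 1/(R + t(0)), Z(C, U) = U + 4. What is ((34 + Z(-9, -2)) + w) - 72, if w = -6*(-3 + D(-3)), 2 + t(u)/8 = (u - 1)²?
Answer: -192/11 ≈ -17.455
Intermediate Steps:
Z(C, U) = 4 + U
t(u) = -16 + 8*(-1 + u)² (t(u) = -16 + 8*(u - 1)² = -16 + 8*(-1 + u)²)
D(R) = 1/(-8 + R) (D(R) = 1/(R + (-16 + 8*(-1 + 0)²)) = 1/(R + (-16 + 8*(-1)²)) = 1/(R + (-16 + 8*1)) = 1/(R + (-16 + 8)) = 1/(R - 8) = 1/(-8 + R))
w = 204/11 (w = -6*(-3 + 1/(-8 - 3)) = -6*(-3 + 1/(-11)) = -6*(-3 - 1/11) = -6*(-34/11) = 204/11 ≈ 18.545)
((34 + Z(-9, -2)) + w) - 72 = ((34 + (4 - 2)) + 204/11) - 72 = ((34 + 2) + 204/11) - 72 = (36 + 204/11) - 72 = 600/11 - 72 = -192/11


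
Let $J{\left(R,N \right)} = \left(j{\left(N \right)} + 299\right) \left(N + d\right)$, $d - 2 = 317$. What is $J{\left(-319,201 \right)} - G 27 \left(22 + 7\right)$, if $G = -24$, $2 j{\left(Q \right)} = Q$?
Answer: $226532$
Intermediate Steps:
$j{\left(Q \right)} = \frac{Q}{2}$
$d = 319$ ($d = 2 + 317 = 319$)
$J{\left(R,N \right)} = \left(299 + \frac{N}{2}\right) \left(319 + N\right)$ ($J{\left(R,N \right)} = \left(\frac{N}{2} + 299\right) \left(N + 319\right) = \left(299 + \frac{N}{2}\right) \left(319 + N\right)$)
$J{\left(-319,201 \right)} - G 27 \left(22 + 7\right) = \left(95381 + \frac{201^{2}}{2} + \frac{917}{2} \cdot 201\right) - \left(-24\right) 27 \left(22 + 7\right) = \left(95381 + \frac{1}{2} \cdot 40401 + \frac{184317}{2}\right) - \left(-648\right) 29 = \left(95381 + \frac{40401}{2} + \frac{184317}{2}\right) - -18792 = 207740 + 18792 = 226532$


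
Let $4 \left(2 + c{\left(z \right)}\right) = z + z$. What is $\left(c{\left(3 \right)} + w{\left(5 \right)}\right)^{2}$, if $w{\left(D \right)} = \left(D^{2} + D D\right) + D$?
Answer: $\frac{11881}{4} \approx 2970.3$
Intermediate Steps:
$w{\left(D \right)} = D + 2 D^{2}$ ($w{\left(D \right)} = \left(D^{2} + D^{2}\right) + D = 2 D^{2} + D = D + 2 D^{2}$)
$c{\left(z \right)} = -2 + \frac{z}{2}$ ($c{\left(z \right)} = -2 + \frac{z + z}{4} = -2 + \frac{2 z}{4} = -2 + \frac{z}{2}$)
$\left(c{\left(3 \right)} + w{\left(5 \right)}\right)^{2} = \left(\left(-2 + \frac{1}{2} \cdot 3\right) + 5 \left(1 + 2 \cdot 5\right)\right)^{2} = \left(\left(-2 + \frac{3}{2}\right) + 5 \left(1 + 10\right)\right)^{2} = \left(- \frac{1}{2} + 5 \cdot 11\right)^{2} = \left(- \frac{1}{2} + 55\right)^{2} = \left(\frac{109}{2}\right)^{2} = \frac{11881}{4}$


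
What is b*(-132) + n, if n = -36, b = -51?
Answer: 6696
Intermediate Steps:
b*(-132) + n = -51*(-132) - 36 = 6732 - 36 = 6696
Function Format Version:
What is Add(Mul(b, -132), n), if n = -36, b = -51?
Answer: 6696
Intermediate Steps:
Add(Mul(b, -132), n) = Add(Mul(-51, -132), -36) = Add(6732, -36) = 6696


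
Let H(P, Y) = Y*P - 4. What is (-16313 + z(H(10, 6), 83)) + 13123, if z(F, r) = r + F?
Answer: -3051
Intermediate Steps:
H(P, Y) = -4 + P*Y (H(P, Y) = P*Y - 4 = -4 + P*Y)
z(F, r) = F + r
(-16313 + z(H(10, 6), 83)) + 13123 = (-16313 + ((-4 + 10*6) + 83)) + 13123 = (-16313 + ((-4 + 60) + 83)) + 13123 = (-16313 + (56 + 83)) + 13123 = (-16313 + 139) + 13123 = -16174 + 13123 = -3051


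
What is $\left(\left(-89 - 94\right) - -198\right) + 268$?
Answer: $283$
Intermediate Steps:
$\left(\left(-89 - 94\right) - -198\right) + 268 = \left(-183 + 198\right) + 268 = 15 + 268 = 283$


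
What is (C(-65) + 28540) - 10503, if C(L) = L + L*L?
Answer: 22197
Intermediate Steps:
C(L) = L + L²
(C(-65) + 28540) - 10503 = (-65*(1 - 65) + 28540) - 10503 = (-65*(-64) + 28540) - 10503 = (4160 + 28540) - 10503 = 32700 - 10503 = 22197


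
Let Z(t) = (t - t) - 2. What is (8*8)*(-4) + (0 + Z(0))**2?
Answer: -252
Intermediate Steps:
Z(t) = -2 (Z(t) = 0 - 2 = -2)
(8*8)*(-4) + (0 + Z(0))**2 = (8*8)*(-4) + (0 - 2)**2 = 64*(-4) + (-2)**2 = -256 + 4 = -252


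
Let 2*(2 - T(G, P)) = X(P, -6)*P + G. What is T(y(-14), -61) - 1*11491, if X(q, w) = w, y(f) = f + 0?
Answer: -11665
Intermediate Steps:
y(f) = f
T(G, P) = 2 + 3*P - G/2 (T(G, P) = 2 - (-6*P + G)/2 = 2 - (G - 6*P)/2 = 2 + (3*P - G/2) = 2 + 3*P - G/2)
T(y(-14), -61) - 1*11491 = (2 + 3*(-61) - 1/2*(-14)) - 1*11491 = (2 - 183 + 7) - 11491 = -174 - 11491 = -11665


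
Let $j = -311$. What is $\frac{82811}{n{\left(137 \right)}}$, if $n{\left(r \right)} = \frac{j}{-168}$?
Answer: $\frac{13912248}{311} \approx 44734.0$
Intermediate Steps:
$n{\left(r \right)} = \frac{311}{168}$ ($n{\left(r \right)} = - \frac{311}{-168} = \left(-311\right) \left(- \frac{1}{168}\right) = \frac{311}{168}$)
$\frac{82811}{n{\left(137 \right)}} = \frac{82811}{\frac{311}{168}} = 82811 \cdot \frac{168}{311} = \frac{13912248}{311}$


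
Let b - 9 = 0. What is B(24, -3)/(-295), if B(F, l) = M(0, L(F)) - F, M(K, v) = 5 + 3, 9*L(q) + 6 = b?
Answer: 16/295 ≈ 0.054237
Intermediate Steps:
b = 9 (b = 9 + 0 = 9)
L(q) = ⅓ (L(q) = -⅔ + (⅑)*9 = -⅔ + 1 = ⅓)
M(K, v) = 8
B(F, l) = 8 - F
B(24, -3)/(-295) = (8 - 1*24)/(-295) = (8 - 24)*(-1/295) = -16*(-1/295) = 16/295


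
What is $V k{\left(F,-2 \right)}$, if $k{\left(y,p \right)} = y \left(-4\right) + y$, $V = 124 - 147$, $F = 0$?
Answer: $0$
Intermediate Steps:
$V = -23$
$k{\left(y,p \right)} = - 3 y$ ($k{\left(y,p \right)} = - 4 y + y = - 3 y$)
$V k{\left(F,-2 \right)} = - 23 \left(\left(-3\right) 0\right) = \left(-23\right) 0 = 0$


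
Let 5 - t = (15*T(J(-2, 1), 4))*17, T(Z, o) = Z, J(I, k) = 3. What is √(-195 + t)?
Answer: I*√955 ≈ 30.903*I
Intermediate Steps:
t = -760 (t = 5 - 15*3*17 = 5 - 45*17 = 5 - 1*765 = 5 - 765 = -760)
√(-195 + t) = √(-195 - 760) = √(-955) = I*√955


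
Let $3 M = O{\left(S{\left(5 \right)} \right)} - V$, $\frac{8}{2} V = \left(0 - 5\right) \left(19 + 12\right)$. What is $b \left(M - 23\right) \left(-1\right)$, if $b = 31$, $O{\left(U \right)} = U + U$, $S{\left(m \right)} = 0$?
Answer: $\frac{3751}{12} \approx 312.58$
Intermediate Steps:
$O{\left(U \right)} = 2 U$
$V = - \frac{155}{4}$ ($V = \frac{\left(0 - 5\right) \left(19 + 12\right)}{4} = \frac{\left(-5\right) 31}{4} = \frac{1}{4} \left(-155\right) = - \frac{155}{4} \approx -38.75$)
$M = \frac{155}{12}$ ($M = \frac{2 \cdot 0 - - \frac{155}{4}}{3} = \frac{0 + \frac{155}{4}}{3} = \frac{1}{3} \cdot \frac{155}{4} = \frac{155}{12} \approx 12.917$)
$b \left(M - 23\right) \left(-1\right) = 31 \left(\frac{155}{12} - 23\right) \left(-1\right) = 31 \left(- \frac{121}{12}\right) \left(-1\right) = \left(- \frac{3751}{12}\right) \left(-1\right) = \frac{3751}{12}$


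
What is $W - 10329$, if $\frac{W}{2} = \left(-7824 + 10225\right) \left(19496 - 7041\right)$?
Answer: $59798581$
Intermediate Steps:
$W = 59808910$ ($W = 2 \left(-7824 + 10225\right) \left(19496 - 7041\right) = 2 \cdot 2401 \cdot 12455 = 2 \cdot 29904455 = 59808910$)
$W - 10329 = 59808910 - 10329 = 59798581$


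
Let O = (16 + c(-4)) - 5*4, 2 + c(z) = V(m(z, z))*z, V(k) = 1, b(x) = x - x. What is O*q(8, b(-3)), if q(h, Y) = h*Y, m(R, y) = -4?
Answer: 0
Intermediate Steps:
b(x) = 0
q(h, Y) = Y*h
c(z) = -2 + z (c(z) = -2 + 1*z = -2 + z)
O = -10 (O = (16 + (-2 - 4)) - 5*4 = (16 - 6) - 20 = 10 - 20 = -10)
O*q(8, b(-3)) = -0*8 = -10*0 = 0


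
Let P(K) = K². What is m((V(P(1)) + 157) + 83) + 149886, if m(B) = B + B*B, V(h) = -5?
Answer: 205346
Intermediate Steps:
m(B) = B + B²
m((V(P(1)) + 157) + 83) + 149886 = ((-5 + 157) + 83)*(1 + ((-5 + 157) + 83)) + 149886 = (152 + 83)*(1 + (152 + 83)) + 149886 = 235*(1 + 235) + 149886 = 235*236 + 149886 = 55460 + 149886 = 205346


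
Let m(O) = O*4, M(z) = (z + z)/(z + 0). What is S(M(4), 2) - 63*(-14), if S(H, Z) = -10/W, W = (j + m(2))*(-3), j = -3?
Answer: 2648/3 ≈ 882.67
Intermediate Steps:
M(z) = 2 (M(z) = (2*z)/z = 2)
m(O) = 4*O
W = -15 (W = (-3 + 4*2)*(-3) = (-3 + 8)*(-3) = 5*(-3) = -15)
S(H, Z) = 2/3 (S(H, Z) = -10/(-15) = -10*(-1/15) = 2/3)
S(M(4), 2) - 63*(-14) = 2/3 - 63*(-14) = 2/3 + 882 = 2648/3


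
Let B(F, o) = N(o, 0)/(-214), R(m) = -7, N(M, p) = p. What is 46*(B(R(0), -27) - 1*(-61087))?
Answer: 2810002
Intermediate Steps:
B(F, o) = 0 (B(F, o) = 0/(-214) = 0*(-1/214) = 0)
46*(B(R(0), -27) - 1*(-61087)) = 46*(0 - 1*(-61087)) = 46*(0 + 61087) = 46*61087 = 2810002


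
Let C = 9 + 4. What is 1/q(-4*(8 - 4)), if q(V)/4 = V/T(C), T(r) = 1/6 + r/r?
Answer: -7/384 ≈ -0.018229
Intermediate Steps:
C = 13
T(r) = 7/6 (T(r) = 1*(⅙) + 1 = ⅙ + 1 = 7/6)
q(V) = 24*V/7 (q(V) = 4*(V/(7/6)) = 4*(V*(6/7)) = 4*(6*V/7) = 24*V/7)
1/q(-4*(8 - 4)) = 1/(24*(-4*(8 - 4))/7) = 1/(24*(-4*4)/7) = 1/((24/7)*(-16)) = 1/(-384/7) = -7/384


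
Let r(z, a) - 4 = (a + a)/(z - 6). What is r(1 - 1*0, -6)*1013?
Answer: 32416/5 ≈ 6483.2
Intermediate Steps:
r(z, a) = 4 + 2*a/(-6 + z) (r(z, a) = 4 + (a + a)/(z - 6) = 4 + (2*a)/(-6 + z) = 4 + 2*a/(-6 + z))
r(1 - 1*0, -6)*1013 = (2*(-12 - 6 + 2*(1 - 1*0))/(-6 + (1 - 1*0)))*1013 = (2*(-12 - 6 + 2*(1 + 0))/(-6 + (1 + 0)))*1013 = (2*(-12 - 6 + 2*1)/(-6 + 1))*1013 = (2*(-12 - 6 + 2)/(-5))*1013 = (2*(-1/5)*(-16))*1013 = (32/5)*1013 = 32416/5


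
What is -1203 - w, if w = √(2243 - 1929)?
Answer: -1203 - √314 ≈ -1220.7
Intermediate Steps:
w = √314 ≈ 17.720
-1203 - w = -1203 - √314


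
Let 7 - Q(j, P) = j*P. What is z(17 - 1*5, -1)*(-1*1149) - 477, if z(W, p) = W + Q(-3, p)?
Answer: -18861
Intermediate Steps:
Q(j, P) = 7 - P*j (Q(j, P) = 7 - j*P = 7 - P*j)
z(W, p) = 7 + W + 3*p (z(W, p) = W + (7 - 1*p*(-3)) = W + (7 + 3*p) = 7 + W + 3*p)
z(17 - 1*5, -1)*(-1*1149) - 477 = (7 + (17 - 1*5) + 3*(-1))*(-1*1149) - 477 = (7 + (17 - 5) - 3)*(-1149) - 477 = (7 + 12 - 3)*(-1149) - 477 = 16*(-1149) - 477 = -18384 - 477 = -18861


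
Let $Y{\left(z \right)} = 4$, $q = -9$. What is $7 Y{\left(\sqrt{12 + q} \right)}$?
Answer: $28$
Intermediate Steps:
$7 Y{\left(\sqrt{12 + q} \right)} = 7 \cdot 4 = 28$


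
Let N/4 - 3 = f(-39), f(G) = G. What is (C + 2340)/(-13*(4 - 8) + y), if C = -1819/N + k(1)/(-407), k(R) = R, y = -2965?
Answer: -137882909/170725104 ≈ -0.80763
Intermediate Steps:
N = -144 (N = 12 + 4*(-39) = 12 - 156 = -144)
C = 740189/58608 (C = -1819/(-144) + 1/(-407) = -1819*(-1/144) + 1*(-1/407) = 1819/144 - 1/407 = 740189/58608 ≈ 12.629)
(C + 2340)/(-13*(4 - 8) + y) = (740189/58608 + 2340)/(-13*(4 - 8) - 2965) = 137882909/(58608*(-13*(-4) - 2965)) = 137882909/(58608*(52 - 2965)) = (137882909/58608)/(-2913) = (137882909/58608)*(-1/2913) = -137882909/170725104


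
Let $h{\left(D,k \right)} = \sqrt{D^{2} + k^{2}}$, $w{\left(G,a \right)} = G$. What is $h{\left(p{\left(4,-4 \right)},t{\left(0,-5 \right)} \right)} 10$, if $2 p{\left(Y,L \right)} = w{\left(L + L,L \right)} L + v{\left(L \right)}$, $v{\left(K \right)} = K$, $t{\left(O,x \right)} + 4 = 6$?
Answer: $100 \sqrt{2} \approx 141.42$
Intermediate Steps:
$t{\left(O,x \right)} = 2$ ($t{\left(O,x \right)} = -4 + 6 = 2$)
$p{\left(Y,L \right)} = L^{2} + \frac{L}{2}$ ($p{\left(Y,L \right)} = \frac{\left(L + L\right) L + L}{2} = \frac{2 L L + L}{2} = \frac{2 L^{2} + L}{2} = \frac{L + 2 L^{2}}{2} = L^{2} + \frac{L}{2}$)
$h{\left(p{\left(4,-4 \right)},t{\left(0,-5 \right)} \right)} 10 = \sqrt{\left(- 4 \left(\frac{1}{2} - 4\right)\right)^{2} + 2^{2}} \cdot 10 = \sqrt{\left(\left(-4\right) \left(- \frac{7}{2}\right)\right)^{2} + 4} \cdot 10 = \sqrt{14^{2} + 4} \cdot 10 = \sqrt{196 + 4} \cdot 10 = \sqrt{200} \cdot 10 = 10 \sqrt{2} \cdot 10 = 100 \sqrt{2}$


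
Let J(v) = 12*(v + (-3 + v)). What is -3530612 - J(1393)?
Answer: -3564008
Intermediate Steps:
J(v) = -36 + 24*v (J(v) = 12*(-3 + 2*v) = -36 + 24*v)
-3530612 - J(1393) = -3530612 - (-36 + 24*1393) = -3530612 - (-36 + 33432) = -3530612 - 1*33396 = -3530612 - 33396 = -3564008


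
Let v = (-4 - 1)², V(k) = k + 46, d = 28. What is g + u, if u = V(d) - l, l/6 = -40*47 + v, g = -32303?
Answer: -21099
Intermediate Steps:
V(k) = 46 + k
v = 25 (v = (-5)² = 25)
l = -11130 (l = 6*(-40*47 + 25) = 6*(-1880 + 25) = 6*(-1855) = -11130)
u = 11204 (u = (46 + 28) - 1*(-11130) = 74 + 11130 = 11204)
g + u = -32303 + 11204 = -21099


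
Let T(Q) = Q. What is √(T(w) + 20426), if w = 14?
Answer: 2*√5110 ≈ 142.97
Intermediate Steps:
√(T(w) + 20426) = √(14 + 20426) = √20440 = 2*√5110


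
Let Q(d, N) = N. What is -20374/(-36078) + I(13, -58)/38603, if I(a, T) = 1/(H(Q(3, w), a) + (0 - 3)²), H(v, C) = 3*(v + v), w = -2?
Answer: 131080916/232119839 ≈ 0.56471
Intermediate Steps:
H(v, C) = 6*v (H(v, C) = 3*(2*v) = 6*v)
I(a, T) = -⅓ (I(a, T) = 1/(6*(-2) + (0 - 3)²) = 1/(-12 + (-3)²) = 1/(-12 + 9) = 1/(-3) = -⅓)
-20374/(-36078) + I(13, -58)/38603 = -20374/(-36078) - ⅓/38603 = -20374*(-1/36078) - ⅓*1/38603 = 10187/18039 - 1/115809 = 131080916/232119839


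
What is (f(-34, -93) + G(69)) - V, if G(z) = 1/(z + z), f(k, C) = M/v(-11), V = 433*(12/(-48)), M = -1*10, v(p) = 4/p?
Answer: 37469/276 ≈ 135.76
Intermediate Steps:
M = -10
V = -433/4 (V = 433*(12*(-1/48)) = 433*(-¼) = -433/4 ≈ -108.25)
f(k, C) = 55/2 (f(k, C) = -10/(4/(-11)) = -10/(4*(-1/11)) = -10/(-4/11) = -10*(-11/4) = 55/2)
G(z) = 1/(2*z)
(f(-34, -93) + G(69)) - V = (55/2 + (½)/69) - 1*(-433/4) = (55/2 + (½)*(1/69)) + 433/4 = (55/2 + 1/138) + 433/4 = 1898/69 + 433/4 = 37469/276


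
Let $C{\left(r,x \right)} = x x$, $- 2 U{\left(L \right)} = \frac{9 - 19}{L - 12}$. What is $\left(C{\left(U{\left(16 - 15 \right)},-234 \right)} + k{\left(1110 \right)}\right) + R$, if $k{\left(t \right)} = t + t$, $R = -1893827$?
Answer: $-1836851$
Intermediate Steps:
$k{\left(t \right)} = 2 t$
$U{\left(L \right)} = \frac{5}{-12 + L}$ ($U{\left(L \right)} = - \frac{\left(9 - 19\right) \frac{1}{L - 12}}{2} = - \frac{\left(-10\right) \frac{1}{-12 + L}}{2} = \frac{5}{-12 + L}$)
$C{\left(r,x \right)} = x^{2}$
$\left(C{\left(U{\left(16 - 15 \right)},-234 \right)} + k{\left(1110 \right)}\right) + R = \left(\left(-234\right)^{2} + 2 \cdot 1110\right) - 1893827 = \left(54756 + 2220\right) - 1893827 = 56976 - 1893827 = -1836851$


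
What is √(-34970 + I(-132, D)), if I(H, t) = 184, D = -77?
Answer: I*√34786 ≈ 186.51*I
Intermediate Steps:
√(-34970 + I(-132, D)) = √(-34970 + 184) = √(-34786) = I*√34786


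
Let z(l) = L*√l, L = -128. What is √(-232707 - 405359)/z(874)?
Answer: -I*√263549/2432 ≈ -0.21109*I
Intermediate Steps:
z(l) = -128*√l
√(-232707 - 405359)/z(874) = √(-232707 - 405359)/((-128*√874)) = √(-638066)*(-√874/111872) = (I*√638066)*(-√874/111872) = -I*√263549/2432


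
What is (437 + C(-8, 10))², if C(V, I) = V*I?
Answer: 127449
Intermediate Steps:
C(V, I) = I*V
(437 + C(-8, 10))² = (437 + 10*(-8))² = (437 - 80)² = 357² = 127449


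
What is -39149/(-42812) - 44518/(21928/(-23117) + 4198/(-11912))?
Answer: 3408067630832503/99593917556 ≈ 34220.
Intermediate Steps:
-39149/(-42812) - 44518/(21928/(-23117) + 4198/(-11912)) = -39149*(-1/42812) - 44518/(21928*(-1/23117) + 4198*(-1/11912)) = 3559/3892 - 44518/(-21928/23117 - 2099/5956) = 3559/3892 - 44518/(-179125751/137684852) = 3559/3892 - 44518*(-137684852/179125751) = 3559/3892 + 6129454241336/179125751 = 3408067630832503/99593917556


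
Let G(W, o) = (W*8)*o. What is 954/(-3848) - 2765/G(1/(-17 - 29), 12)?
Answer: 30583471/23088 ≈ 1324.6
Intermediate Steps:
G(W, o) = 8*W*o (G(W, o) = (8*W)*o = 8*W*o)
954/(-3848) - 2765/G(1/(-17 - 29), 12) = 954/(-3848) - 2765/(8*12/(-17 - 29)) = 954*(-1/3848) - 2765/(8*12/(-46)) = -477/1924 - 2765/(8*(-1/46)*12) = -477/1924 - 2765/(-48/23) = -477/1924 - 2765*(-23/48) = -477/1924 + 63595/48 = 30583471/23088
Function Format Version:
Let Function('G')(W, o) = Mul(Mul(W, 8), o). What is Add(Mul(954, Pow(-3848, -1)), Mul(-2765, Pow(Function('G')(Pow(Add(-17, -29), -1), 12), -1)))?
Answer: Rational(30583471, 23088) ≈ 1324.6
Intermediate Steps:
Function('G')(W, o) = Mul(8, W, o) (Function('G')(W, o) = Mul(Mul(8, W), o) = Mul(8, W, o))
Add(Mul(954, Pow(-3848, -1)), Mul(-2765, Pow(Function('G')(Pow(Add(-17, -29), -1), 12), -1))) = Add(Mul(954, Pow(-3848, -1)), Mul(-2765, Pow(Mul(8, Pow(Add(-17, -29), -1), 12), -1))) = Add(Mul(954, Rational(-1, 3848)), Mul(-2765, Pow(Mul(8, Pow(-46, -1), 12), -1))) = Add(Rational(-477, 1924), Mul(-2765, Pow(Mul(8, Rational(-1, 46), 12), -1))) = Add(Rational(-477, 1924), Mul(-2765, Pow(Rational(-48, 23), -1))) = Add(Rational(-477, 1924), Mul(-2765, Rational(-23, 48))) = Add(Rational(-477, 1924), Rational(63595, 48)) = Rational(30583471, 23088)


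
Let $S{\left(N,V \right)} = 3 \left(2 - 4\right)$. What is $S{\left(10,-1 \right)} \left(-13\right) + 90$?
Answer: $168$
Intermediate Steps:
$S{\left(N,V \right)} = -6$ ($S{\left(N,V \right)} = 3 \left(-2\right) = -6$)
$S{\left(10,-1 \right)} \left(-13\right) + 90 = \left(-6\right) \left(-13\right) + 90 = 78 + 90 = 168$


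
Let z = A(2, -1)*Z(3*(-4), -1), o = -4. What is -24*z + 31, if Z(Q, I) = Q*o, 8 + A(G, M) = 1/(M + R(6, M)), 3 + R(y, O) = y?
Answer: 8671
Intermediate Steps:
R(y, O) = -3 + y
A(G, M) = -8 + 1/(3 + M) (A(G, M) = -8 + 1/(M + (-3 + 6)) = -8 + 1/(M + 3) = -8 + 1/(3 + M))
Z(Q, I) = -4*Q (Z(Q, I) = Q*(-4) = -4*Q)
z = -360 (z = ((-23 - 8*(-1))/(3 - 1))*(-12*(-4)) = ((-23 + 8)/2)*(-4*(-12)) = ((½)*(-15))*48 = -15/2*48 = -360)
-24*z + 31 = -24*(-360) + 31 = 8640 + 31 = 8671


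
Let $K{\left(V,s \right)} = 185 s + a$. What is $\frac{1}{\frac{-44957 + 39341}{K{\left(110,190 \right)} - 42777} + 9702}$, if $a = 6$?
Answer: $\frac{7621}{73944558} \approx 0.00010306$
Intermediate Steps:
$K{\left(V,s \right)} = 6 + 185 s$ ($K{\left(V,s \right)} = 185 s + 6 = 6 + 185 s$)
$\frac{1}{\frac{-44957 + 39341}{K{\left(110,190 \right)} - 42777} + 9702} = \frac{1}{\frac{-44957 + 39341}{\left(6 + 185 \cdot 190\right) - 42777} + 9702} = \frac{1}{- \frac{5616}{\left(6 + 35150\right) - 42777} + 9702} = \frac{1}{- \frac{5616}{35156 - 42777} + 9702} = \frac{1}{- \frac{5616}{-7621} + 9702} = \frac{1}{\left(-5616\right) \left(- \frac{1}{7621}\right) + 9702} = \frac{1}{\frac{5616}{7621} + 9702} = \frac{1}{\frac{73944558}{7621}} = \frac{7621}{73944558}$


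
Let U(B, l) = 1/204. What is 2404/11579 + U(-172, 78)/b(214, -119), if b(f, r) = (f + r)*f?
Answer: 9970168859/48021818280 ≈ 0.20762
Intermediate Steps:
U(B, l) = 1/204
b(f, r) = f*(f + r)
2404/11579 + U(-172, 78)/b(214, -119) = 2404/11579 + 1/(204*((214*(214 - 119)))) = 2404*(1/11579) + 1/(204*((214*95))) = 2404/11579 + (1/204)/20330 = 2404/11579 + (1/204)*(1/20330) = 2404/11579 + 1/4147320 = 9970168859/48021818280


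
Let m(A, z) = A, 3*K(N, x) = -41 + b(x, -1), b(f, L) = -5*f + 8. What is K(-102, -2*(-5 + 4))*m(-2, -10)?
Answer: 86/3 ≈ 28.667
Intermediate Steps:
b(f, L) = 8 - 5*f
K(N, x) = -11 - 5*x/3 (K(N, x) = (-41 + (8 - 5*x))/3 = (-33 - 5*x)/3 = -11 - 5*x/3)
K(-102, -2*(-5 + 4))*m(-2, -10) = (-11 - (-10)*(-5 + 4)/3)*(-2) = (-11 - (-10)*(-1)/3)*(-2) = (-11 - 5/3*2)*(-2) = (-11 - 10/3)*(-2) = -43/3*(-2) = 86/3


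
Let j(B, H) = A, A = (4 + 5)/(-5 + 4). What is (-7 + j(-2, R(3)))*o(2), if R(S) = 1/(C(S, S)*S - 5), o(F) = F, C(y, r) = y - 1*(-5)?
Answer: -32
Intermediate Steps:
C(y, r) = 5 + y (C(y, r) = y + 5 = 5 + y)
R(S) = 1/(-5 + S*(5 + S)) (R(S) = 1/((5 + S)*S - 5) = 1/(S*(5 + S) - 5) = 1/(-5 + S*(5 + S)))
A = -9 (A = 9/(-1) = 9*(-1) = -9)
j(B, H) = -9
(-7 + j(-2, R(3)))*o(2) = (-7 - 9)*2 = -16*2 = -32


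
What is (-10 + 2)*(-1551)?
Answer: 12408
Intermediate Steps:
(-10 + 2)*(-1551) = -8*(-1551) = 12408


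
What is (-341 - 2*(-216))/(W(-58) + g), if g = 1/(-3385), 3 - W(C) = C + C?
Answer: 308035/402814 ≈ 0.76471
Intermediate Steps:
W(C) = 3 - 2*C (W(C) = 3 - (C + C) = 3 - 2*C)
g = -1/3385 ≈ -0.00029542
(-341 - 2*(-216))/(W(-58) + g) = (-341 - 2*(-216))/((3 - 2*(-58)) - 1/3385) = (-341 + 432)/((3 + 116) - 1/3385) = 91/(119 - 1/3385) = 91/(402814/3385) = 91*(3385/402814) = 308035/402814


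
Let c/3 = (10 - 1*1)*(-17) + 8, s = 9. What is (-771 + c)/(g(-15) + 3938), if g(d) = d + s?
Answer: -603/1966 ≈ -0.30671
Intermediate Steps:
c = -435 (c = 3*((10 - 1*1)*(-17) + 8) = 3*((10 - 1)*(-17) + 8) = 3*(9*(-17) + 8) = 3*(-153 + 8) = 3*(-145) = -435)
g(d) = 9 + d (g(d) = d + 9 = 9 + d)
(-771 + c)/(g(-15) + 3938) = (-771 - 435)/((9 - 15) + 3938) = -1206/(-6 + 3938) = -1206/3932 = -1206*1/3932 = -603/1966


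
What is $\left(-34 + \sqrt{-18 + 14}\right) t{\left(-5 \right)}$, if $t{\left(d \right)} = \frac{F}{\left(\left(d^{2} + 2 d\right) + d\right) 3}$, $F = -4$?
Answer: $\frac{68}{15} - \frac{4 i}{15} \approx 4.5333 - 0.26667 i$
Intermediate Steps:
$t{\left(d \right)} = - \frac{4}{3 d^{2} + 9 d}$ ($t{\left(d \right)} = - \frac{4}{\left(\left(d^{2} + 2 d\right) + d\right) 3} = - \frac{4}{\left(d^{2} + 3 d\right) 3} = - \frac{4}{3 d^{2} + 9 d}$)
$\left(-34 + \sqrt{-18 + 14}\right) t{\left(-5 \right)} = \left(-34 + \sqrt{-18 + 14}\right) \left(- \frac{4}{3 \left(-5\right) \left(3 - 5\right)}\right) = \left(-34 + \sqrt{-4}\right) \left(\left(- \frac{4}{3}\right) \left(- \frac{1}{5}\right) \frac{1}{-2}\right) = \left(-34 + 2 i\right) \left(\left(- \frac{4}{3}\right) \left(- \frac{1}{5}\right) \left(- \frac{1}{2}\right)\right) = \left(-34 + 2 i\right) \left(- \frac{2}{15}\right) = \frac{68}{15} - \frac{4 i}{15}$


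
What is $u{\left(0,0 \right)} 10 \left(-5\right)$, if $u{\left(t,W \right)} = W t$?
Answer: $0$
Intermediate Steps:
$u{\left(0,0 \right)} 10 \left(-5\right) = 0 \cdot 0 \cdot 10 \left(-5\right) = 0 \cdot 10 \left(-5\right) = 0 \left(-5\right) = 0$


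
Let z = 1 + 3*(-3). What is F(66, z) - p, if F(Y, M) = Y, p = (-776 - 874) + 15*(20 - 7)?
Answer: 1521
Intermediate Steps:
p = -1455 (p = -1650 + 15*13 = -1650 + 195 = -1455)
z = -8 (z = 1 - 9 = -8)
F(66, z) - p = 66 - 1*(-1455) = 66 + 1455 = 1521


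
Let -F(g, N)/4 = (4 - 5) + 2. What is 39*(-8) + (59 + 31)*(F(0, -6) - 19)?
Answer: -2382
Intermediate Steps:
F(g, N) = -4 (F(g, N) = -4*((4 - 5) + 2) = -4*(-1 + 2) = -4*1 = -4)
39*(-8) + (59 + 31)*(F(0, -6) - 19) = 39*(-8) + (59 + 31)*(-4 - 19) = -312 + 90*(-23) = -312 - 2070 = -2382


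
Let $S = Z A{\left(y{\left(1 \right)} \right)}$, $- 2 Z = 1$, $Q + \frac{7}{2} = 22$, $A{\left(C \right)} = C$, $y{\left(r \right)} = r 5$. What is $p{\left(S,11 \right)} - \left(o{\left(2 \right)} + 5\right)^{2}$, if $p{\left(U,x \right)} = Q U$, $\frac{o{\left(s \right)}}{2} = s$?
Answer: $- \frac{509}{4} \approx -127.25$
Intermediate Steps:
$y{\left(r \right)} = 5 r$
$o{\left(s \right)} = 2 s$
$Q = \frac{37}{2}$ ($Q = - \frac{7}{2} + 22 = \frac{37}{2} \approx 18.5$)
$Z = - \frac{1}{2}$ ($Z = \left(- \frac{1}{2}\right) 1 = - \frac{1}{2} \approx -0.5$)
$S = - \frac{5}{2}$ ($S = - \frac{5 \cdot 1}{2} = \left(- \frac{1}{2}\right) 5 = - \frac{5}{2} \approx -2.5$)
$p{\left(U,x \right)} = \frac{37 U}{2}$
$p{\left(S,11 \right)} - \left(o{\left(2 \right)} + 5\right)^{2} = \frac{37}{2} \left(- \frac{5}{2}\right) - \left(2 \cdot 2 + 5\right)^{2} = - \frac{185}{4} - \left(4 + 5\right)^{2} = - \frac{185}{4} - 9^{2} = - \frac{185}{4} - 81 = - \frac{509}{4}$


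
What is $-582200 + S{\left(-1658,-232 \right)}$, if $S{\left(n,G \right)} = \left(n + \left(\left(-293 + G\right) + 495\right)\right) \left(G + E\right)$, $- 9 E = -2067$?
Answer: $- \frac{1734784}{3} \approx -5.7826 \cdot 10^{5}$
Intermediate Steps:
$E = \frac{689}{3}$ ($E = \left(- \frac{1}{9}\right) \left(-2067\right) = \frac{689}{3} \approx 229.67$)
$S{\left(n,G \right)} = \left(\frac{689}{3} + G\right) \left(202 + G + n\right)$ ($S{\left(n,G \right)} = \left(n + \left(\left(-293 + G\right) + 495\right)\right) \left(G + \frac{689}{3}\right) = \left(n + \left(202 + G\right)\right) \left(\frac{689}{3} + G\right) = \left(202 + G + n\right) \left(\frac{689}{3} + G\right) = \left(\frac{689}{3} + G\right) \left(202 + G + n\right)$)
$-582200 + S{\left(-1658,-232 \right)} = -582200 + \left(\frac{139178}{3} + \left(-232\right)^{2} + \frac{689}{3} \left(-1658\right) + \frac{1295}{3} \left(-232\right) - -384656\right) = -582200 + \left(\frac{139178}{3} + 53824 - \frac{1142362}{3} - \frac{300440}{3} + 384656\right) = -582200 + \frac{11816}{3} = - \frac{1734784}{3}$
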